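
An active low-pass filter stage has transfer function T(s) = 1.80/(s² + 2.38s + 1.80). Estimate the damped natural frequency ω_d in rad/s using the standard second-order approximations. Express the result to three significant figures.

Matching coefficients with s² + 2ζω_n s + ω_n² gives ω_n² = 1.80 ⇒ ω_n = 1.34 rad/s, and ζ = 2.38/(2ω_n) = 0.887.
The damped frequency ω_d = ω_n√(1−ζ²) = 0.620 rad/s.

ω_d ≈ 0.620 rad/s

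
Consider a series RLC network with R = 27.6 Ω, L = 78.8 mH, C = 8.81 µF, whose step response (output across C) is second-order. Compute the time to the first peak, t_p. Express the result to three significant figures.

For a series RLC circuit (capacitor voltage as output), ω_n = 1/√(LC) = 1/√(78.8 mH · 8.81 µF) = 1200 rad/s.
ζ = (R/2)·√(C/L) = (27.6/2)·√(8.81 µF/78.8 mH) = 0.146.
ω_d = 1200·√(1 − 0.146²) = 1190 rad/s. t_p = π/ω_d = 0.00265 s.

t_p ≈ 0.00265 s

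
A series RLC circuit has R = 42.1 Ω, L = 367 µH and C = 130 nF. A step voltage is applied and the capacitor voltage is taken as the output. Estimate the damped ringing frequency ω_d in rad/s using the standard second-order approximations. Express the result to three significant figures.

ω_d ≈ 133000 rad/s

For a series RLC circuit (capacitor voltage as output), ω_n = 1/√(LC) = 1/√(367 µH · 130 nF) = 145000 rad/s.
ζ = (R/2)·√(C/L) = (42.1/2)·√(130 nF/367 µH) = 0.396.
ω_d = 145000·√(1 − 0.396²) = 133000 rad/s.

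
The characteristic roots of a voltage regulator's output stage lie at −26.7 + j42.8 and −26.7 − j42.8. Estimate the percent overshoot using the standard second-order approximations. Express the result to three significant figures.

The poles are at −σ ± jω_d with σ = 26.7 and ω_d = 42.8, so ω_n = √(σ²+ω_d²) = 50.4 rad/s and ζ = σ/ω_n = 0.529.
%OS = 100 e^{−πζ/√(1−ζ²)} with ζ = 0.529 gives 14.1%.

%OS ≈ 14.1%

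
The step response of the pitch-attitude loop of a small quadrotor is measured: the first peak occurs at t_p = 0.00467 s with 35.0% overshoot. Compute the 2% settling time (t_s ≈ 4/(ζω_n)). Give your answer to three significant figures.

ζ from %OS: ζ = |ln 0.350|/√(π²+ln²0.350) = 0.317.
From t_p = π/ω_d, ω_d = π/0.00467 = 673 rad/s, so ω_n = ω_d/√(1−ζ²) = 709 rad/s.
t_s ≈ 4/(ζω_n) = 4/(0.317·709) = 0.0178 s.

t_s ≈ 0.0178 s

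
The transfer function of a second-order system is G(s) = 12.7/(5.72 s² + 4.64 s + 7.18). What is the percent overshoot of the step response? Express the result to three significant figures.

%OS ≈ 29.5%

Dividing through by 5.72: denominator becomes s² + 0.8112 s + 1.255.
So ω_n = √1.255 = 1.12 rad/s and ζ = 0.8112/(2·1.12) = 0.362.
%OS = 100 e^{−πζ/√(1−ζ²)} with ζ = 0.362 gives 29.5%.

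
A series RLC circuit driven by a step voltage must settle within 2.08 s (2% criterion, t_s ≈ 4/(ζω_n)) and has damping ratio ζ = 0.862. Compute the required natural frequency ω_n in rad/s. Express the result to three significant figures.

ω_n ≈ 2.23 rad/s

Rearranging t_s ≈ 4/(ζω_n) gives ω_n = 4/(ζ·t_s) = 4/(0.862 × 2.08) = 2.23 rad/s.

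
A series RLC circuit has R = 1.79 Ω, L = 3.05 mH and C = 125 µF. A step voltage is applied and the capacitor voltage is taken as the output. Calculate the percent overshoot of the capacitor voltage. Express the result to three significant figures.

For a series RLC circuit (capacitor voltage as output), ω_n = 1/√(LC) = 1/√(3.05 mH · 125 µF) = 1620 rad/s.
ζ = (R/2)·√(C/L) = (1.79/2)·√(125 µF/3.05 mH) = 0.181.
%OS = 100·exp(−πζ/√(1−ζ²)) = 56.1%.

%OS ≈ 56.1%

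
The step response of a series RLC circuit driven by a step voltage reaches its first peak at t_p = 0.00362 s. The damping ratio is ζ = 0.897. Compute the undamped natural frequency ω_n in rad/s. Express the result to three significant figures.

ω_n ≈ 1960 rad/s

Peak time t_p = π/ω_d, so ω_d = π/t_p = π/0.00362 = 868 rad/s.
ω_n = ω_d/√(1−ζ²) = 868/√0.195 = 1960 rad/s.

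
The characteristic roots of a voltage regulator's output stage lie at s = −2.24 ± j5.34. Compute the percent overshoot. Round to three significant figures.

%OS ≈ 26.8%

|pole| = ω_n = √(2.24² + 5.34²) = 5.79 rad/s; ζ = cos θ = σ/ω_n = 0.387.
Overshoot: exp(−π·0.387/√(1−0.387²)) = 0.268, i.e. 26.8%.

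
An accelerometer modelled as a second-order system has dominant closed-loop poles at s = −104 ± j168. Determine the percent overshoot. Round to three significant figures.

|pole| = ω_n = √(104² + 168²) = 198 rad/s; ζ = cos θ = σ/ω_n = 0.526.
%OS = 100 e^{−πζ/√(1−ζ²)} with ζ = 0.526 gives 14.3%.

%OS ≈ 14.3%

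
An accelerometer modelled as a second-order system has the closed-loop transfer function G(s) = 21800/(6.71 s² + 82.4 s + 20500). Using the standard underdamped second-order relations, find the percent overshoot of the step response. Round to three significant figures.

%OS ≈ 70.4%

Dividing through by 6.71: denominator becomes s² + 12.28 s + 3055.
So ω_n = √3055 = 55.3 rad/s and ζ = 12.28/(2·55.3) = 0.111.
%OS = 100·exp(−πζ/√(1−ζ²)) = 70.4%.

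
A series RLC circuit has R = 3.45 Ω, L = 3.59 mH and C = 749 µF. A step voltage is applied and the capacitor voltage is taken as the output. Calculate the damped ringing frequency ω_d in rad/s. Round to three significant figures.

For a series RLC circuit (capacitor voltage as output), ω_n = 1/√(LC) = 1/√(3.59 mH · 749 µF) = 610 rad/s.
ζ = (R/2)·√(C/L) = (3.45/2)·√(749 µF/3.59 mH) = 0.788.
ω_d = 610·√(1 − 0.788²) = 376 rad/s.

ω_d ≈ 376 rad/s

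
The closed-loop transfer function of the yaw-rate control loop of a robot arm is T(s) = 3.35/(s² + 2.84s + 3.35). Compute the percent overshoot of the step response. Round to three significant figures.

%OS ≈ 2.10%

Comparing the denominator to s² + 2ζω_n s + ω_n²: ω_n = √3.35 = 1.83 rad/s, and 2ζω_n = 2.84 so ζ = 2.84/(2·1.83) = 0.776.
Overshoot: exp(−π·0.776/√(1−0.776²)) = 0.0210, i.e. 2.10%.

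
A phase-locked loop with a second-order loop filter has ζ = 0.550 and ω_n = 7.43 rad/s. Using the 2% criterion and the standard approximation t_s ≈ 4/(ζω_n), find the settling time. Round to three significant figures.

t_s ≈ 0.979 s

t_s ≈ 4/(ζω_n) = 4/(0.550 × 7.43) = 0.979 s.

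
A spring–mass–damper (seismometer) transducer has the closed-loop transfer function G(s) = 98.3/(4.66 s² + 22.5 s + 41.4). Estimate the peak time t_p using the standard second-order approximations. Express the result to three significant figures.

t_p ≈ 1.80 s

Dividing through by 4.66: denominator becomes s² + 4.828 s + 8.884.
So ω_n = √8.884 = 2.98 rad/s and ζ = 4.828/(2·2.98) = 0.810.
ω_d = ω_n√(1−ζ²) = 1.75 rad/s. t_p = π/ω_d = 1.80 s.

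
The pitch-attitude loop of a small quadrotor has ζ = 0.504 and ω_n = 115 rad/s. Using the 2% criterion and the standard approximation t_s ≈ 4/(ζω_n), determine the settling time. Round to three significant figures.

t_s ≈ 4/(ζω_n) = 4/(0.504 × 115) = 0.0690 s.

t_s ≈ 0.0690 s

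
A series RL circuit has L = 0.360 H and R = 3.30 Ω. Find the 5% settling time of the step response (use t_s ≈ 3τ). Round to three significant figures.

τ = L/R = 0.360/3.30 = 0.109 s.
t_s ≈ 3τ = 0.327 s.

t_s ≈ 0.327 s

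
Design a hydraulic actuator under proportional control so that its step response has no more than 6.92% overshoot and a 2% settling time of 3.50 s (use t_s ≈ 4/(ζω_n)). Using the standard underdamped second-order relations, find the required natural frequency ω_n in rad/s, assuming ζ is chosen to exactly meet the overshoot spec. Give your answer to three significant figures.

Inverting the overshoot relation: ζ = |ln 0.0692|/√(π² + ln²0.0692) = 0.648.
Then ω_n = 4/(ζ t_s) = 4/(0.648 × 3.50) = 1.76 rad/s.

ω_n ≈ 1.76 rad/s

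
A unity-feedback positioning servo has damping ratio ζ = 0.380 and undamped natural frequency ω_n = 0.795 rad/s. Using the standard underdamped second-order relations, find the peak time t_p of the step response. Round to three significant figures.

The damped frequency is ω_d = ω_n√(1−ζ²) = 0.795·√(1−0.144) = 0.735 rad/s.
Peak time t_p = π/ω_d = π/0.735 = 4.27 s.

t_p ≈ 4.27 s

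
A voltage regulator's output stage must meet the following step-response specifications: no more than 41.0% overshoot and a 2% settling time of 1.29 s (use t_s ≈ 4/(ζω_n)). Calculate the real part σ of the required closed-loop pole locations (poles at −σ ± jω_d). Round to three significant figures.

σ ≈ 3.10

The settling-time spec alone fixes σ = ζω_n = 4/t_s = 4/1.29 = 3.10.
(Overshoot then fixes ζ = 0.273 and hence ω_d = σ·√(1−ζ²)/ζ = 10.9 rad/s.)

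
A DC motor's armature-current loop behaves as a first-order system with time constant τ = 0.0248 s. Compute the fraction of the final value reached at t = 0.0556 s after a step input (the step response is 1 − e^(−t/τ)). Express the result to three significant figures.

y/y_∞ ≈ 0.894

y(t)/y_∞ = 1 − e^(−t/τ) = 1 − e^(−0.0556/0.0248) = 1 − e^(−2.24) = 0.894.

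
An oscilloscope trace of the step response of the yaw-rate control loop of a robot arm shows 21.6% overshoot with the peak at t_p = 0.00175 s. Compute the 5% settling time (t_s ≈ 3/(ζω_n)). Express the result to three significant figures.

t_s ≈ 0.00343 s

ζ from %OS: ζ = |ln 0.216|/√(π²+ln²0.216) = 0.438.
t_p = π/ω_d ⇒ ω_d = 1800 rad/s; then ω_n = ω_d/√(1−ζ²) = 2000 rad/s.
t_s ≈ 3/(ζω_n) = 3/(0.438·2000) = 0.00343 s.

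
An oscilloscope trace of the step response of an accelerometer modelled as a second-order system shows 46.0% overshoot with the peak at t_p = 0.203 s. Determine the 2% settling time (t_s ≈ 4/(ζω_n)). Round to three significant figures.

ζ from %OS: ζ = |ln 0.460|/√(π²+ln²0.460) = 0.240.
From t_p = π/ω_d, ω_d = π/0.203 = 15.5 rad/s, so ω_n = ω_d/√(1−ζ²) = 15.9 rad/s.
t_s ≈ 4/(ζω_n) = 4/(0.240·15.9) = 1.05 s.

t_s ≈ 1.05 s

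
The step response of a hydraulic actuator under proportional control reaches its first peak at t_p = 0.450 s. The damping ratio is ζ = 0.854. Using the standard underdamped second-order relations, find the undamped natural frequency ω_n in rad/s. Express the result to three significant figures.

Peak time t_p = π/ω_d, so ω_d = π/t_p = π/0.450 = 6.98 rad/s.
ω_n = ω_d/√(1−ζ²) = 6.98/√0.271 = 13.4 rad/s.

ω_n ≈ 13.4 rad/s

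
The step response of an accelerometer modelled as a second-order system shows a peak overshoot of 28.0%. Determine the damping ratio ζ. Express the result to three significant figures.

ζ ≈ 0.376

From %OS = 100·exp(−πζ/√(1−ζ²)), invert to get ζ = −ln(OS)/√(π² + ln²(OS)) with OS = 0.280.
−ln 0.280 = 1.273, so ζ = 1.273/√(π² + 1.620) = 0.376.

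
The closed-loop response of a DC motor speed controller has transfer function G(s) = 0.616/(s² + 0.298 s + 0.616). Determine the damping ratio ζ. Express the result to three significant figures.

ζ ≈ 0.190

Matching coefficients with s² + 2ζω_n s + ω_n² gives ω_n² = 0.616 ⇒ ω_n = 0.785 rad/s, and ζ = 0.298/(2ω_n) = 0.190.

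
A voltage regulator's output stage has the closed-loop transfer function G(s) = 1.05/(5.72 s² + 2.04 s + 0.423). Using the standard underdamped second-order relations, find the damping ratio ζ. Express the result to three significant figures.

ζ ≈ 0.656

Dividing through by 5.72: denominator becomes s² + 0.3566 s + 0.07395.
So ω_n = √0.07395 = 0.272 rad/s and ζ = 0.3566/(2·0.272) = 0.656.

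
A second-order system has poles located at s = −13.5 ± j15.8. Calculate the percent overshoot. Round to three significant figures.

%OS ≈ 6.83%

|pole| = ω_n = √(13.5² + 15.8²) = 20.8 rad/s; ζ = cos θ = σ/ω_n = 0.650.
Overshoot: exp(−π·0.650/√(1−0.650²)) = 0.0683, i.e. 6.83%.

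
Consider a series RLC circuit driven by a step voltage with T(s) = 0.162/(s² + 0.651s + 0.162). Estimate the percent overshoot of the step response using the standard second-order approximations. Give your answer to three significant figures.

%OS ≈ 1.33%

ω_n = √0.162 = 0.402 rad/s; ζ = 0.651/(2·0.402) = 0.809.
Overshoot: exp(−π·0.809/√(1−0.809²)) = 0.0133, i.e. 1.33%.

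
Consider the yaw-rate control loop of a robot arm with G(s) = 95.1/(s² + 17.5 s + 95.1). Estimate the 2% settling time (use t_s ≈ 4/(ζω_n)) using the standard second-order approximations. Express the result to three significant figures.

ω_n = √95.1 = 9.75 rad/s; ζ = 17.5/(2·9.75) = 0.897.
t_s ≈ 4/(ζω_n) = 4/(0.897·9.75) = 0.457 s.

t_s ≈ 0.457 s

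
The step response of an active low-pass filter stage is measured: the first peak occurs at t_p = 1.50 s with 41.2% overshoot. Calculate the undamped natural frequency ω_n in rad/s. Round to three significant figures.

ζ from %OS: ζ = |ln 0.412|/√(π²+ln²0.412) = 0.272.
From t_p = π/ω_d, ω_d = π/1.50 = 2.09 rad/s, so ω_n = ω_d/√(1−ζ²) = 2.18 rad/s.

ω_n ≈ 2.18 rad/s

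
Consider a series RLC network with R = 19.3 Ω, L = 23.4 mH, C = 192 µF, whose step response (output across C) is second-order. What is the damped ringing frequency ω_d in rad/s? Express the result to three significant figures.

ω_d ≈ 229 rad/s

For a series RLC circuit (capacitor voltage as output), ω_n = 1/√(LC) = 1/√(23.4 mH · 192 µF) = 472 rad/s.
ζ = (R/2)·√(C/L) = (19.3/2)·√(192 µF/23.4 mH) = 0.874.
ω_d = 472·√(1 − 0.874²) = 229 rad/s.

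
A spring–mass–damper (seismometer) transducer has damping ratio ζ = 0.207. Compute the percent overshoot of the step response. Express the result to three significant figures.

For an underdamped second-order system, %OS = 100·exp(−πζ/√(1−ζ²)).
πζ/√(1−ζ²) = π·0.207/√(1−0.0428) = 0.6647, so %OS = 100·e^(−0.6647) = 51.4%.

%OS ≈ 51.4%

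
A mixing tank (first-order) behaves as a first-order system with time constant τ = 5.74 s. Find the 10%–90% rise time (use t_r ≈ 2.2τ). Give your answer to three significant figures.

t_r ≈ 12.6 s

t_r ≈ 2.2τ = 12.6 s.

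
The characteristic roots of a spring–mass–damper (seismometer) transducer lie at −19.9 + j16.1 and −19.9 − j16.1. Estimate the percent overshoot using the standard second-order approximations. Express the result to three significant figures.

|pole| = ω_n = √(19.9² + 16.1²) = 25.6 rad/s; ζ = cos θ = σ/ω_n = 0.777.
Overshoot: exp(−π·0.777/√(1−0.777²)) = 0.0206, i.e. 2.06%.

%OS ≈ 2.06%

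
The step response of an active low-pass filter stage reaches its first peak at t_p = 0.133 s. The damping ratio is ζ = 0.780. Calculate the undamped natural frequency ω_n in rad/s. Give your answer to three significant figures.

ω_n ≈ 37.7 rad/s

Peak time t_p = π/ω_d, so ω_d = π/t_p = π/0.133 = 23.6 rad/s.
ω_n = ω_d/√(1−ζ²) = 23.6/√0.392 = 37.7 rad/s.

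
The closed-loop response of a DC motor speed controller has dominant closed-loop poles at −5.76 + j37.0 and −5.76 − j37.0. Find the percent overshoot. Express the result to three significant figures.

%OS ≈ 61.3%

|pole| = ω_n = √(5.76² + 37.0²) = 37.4 rad/s; ζ = cos θ = σ/ω_n = 0.154.
%OS = 100·exp(−πζ/√(1−ζ²)) = 61.3%.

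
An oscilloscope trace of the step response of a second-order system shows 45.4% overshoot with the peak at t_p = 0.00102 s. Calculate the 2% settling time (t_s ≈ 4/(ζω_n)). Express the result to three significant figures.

From the overshoot, ζ = −ln(OS)/√(π²+ln²(OS)) = 0.244.
From t_p = π/ω_d, ω_d = π/0.00102 = 3080 rad/s, so ω_n = ω_d/√(1−ζ²) = 3180 rad/s.
t_s ≈ 4/(ζω_n) = 4/(0.244·3180) = 0.00517 s.

t_s ≈ 0.00517 s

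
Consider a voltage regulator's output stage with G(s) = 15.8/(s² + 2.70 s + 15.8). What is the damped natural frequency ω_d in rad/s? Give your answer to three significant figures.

ω_n = √15.8 = 3.97 rad/s; ζ = 2.70/(2·3.97) = 0.340.
ω_d = 3.97·√(1 − 0.340²) = 3.74 rad/s.

ω_d ≈ 3.74 rad/s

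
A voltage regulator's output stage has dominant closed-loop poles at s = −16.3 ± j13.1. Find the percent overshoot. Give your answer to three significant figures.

The poles are at −σ ± jω_d with σ = 16.3 and ω_d = 13.1, so ω_n = √(σ²+ω_d²) = 20.9 rad/s and ζ = σ/ω_n = 0.779.
Overshoot: exp(−π·0.779/√(1−0.779²)) = 0.0201, i.e. 2.01%.

%OS ≈ 2.01%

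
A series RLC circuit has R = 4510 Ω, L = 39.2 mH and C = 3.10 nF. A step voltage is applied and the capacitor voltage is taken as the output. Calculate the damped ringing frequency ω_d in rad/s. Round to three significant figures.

For a series RLC circuit (capacitor voltage as output), ω_n = 1/√(LC) = 1/√(39.2 mH · 3.10 nF) = 90700 rad/s.
ζ = (R/2)·√(C/L) = (4510/2)·√(3.10 nF/39.2 mH) = 0.634.
The damped frequency ω_d = ω_n√(1−ζ²) = 70100 rad/s.

ω_d ≈ 70100 rad/s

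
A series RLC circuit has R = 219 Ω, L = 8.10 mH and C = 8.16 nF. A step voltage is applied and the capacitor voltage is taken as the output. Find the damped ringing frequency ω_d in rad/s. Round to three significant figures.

ω_d ≈ 122000 rad/s

For a series RLC circuit (capacitor voltage as output), ω_n = 1/√(LC) = 1/√(8.10 mH · 8.16 nF) = 123000 rad/s.
ζ = (R/2)·√(C/L) = (219/2)·√(8.16 nF/8.10 mH) = 0.110.
The damped frequency ω_d = ω_n√(1−ζ²) = 122000 rad/s.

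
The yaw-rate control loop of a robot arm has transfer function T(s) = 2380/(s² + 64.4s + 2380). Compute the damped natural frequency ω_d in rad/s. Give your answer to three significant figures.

ω_n = √2380 = 48.8 rad/s; ζ = 64.4/(2·48.8) = 0.660.
ω_d = 48.8·√(1 − 0.660²) = 36.6 rad/s.

ω_d ≈ 36.6 rad/s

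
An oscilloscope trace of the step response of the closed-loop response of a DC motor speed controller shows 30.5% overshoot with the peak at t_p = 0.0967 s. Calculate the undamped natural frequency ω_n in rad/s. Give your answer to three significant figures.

The overshoot fixes ζ = −ln(OS)/√(π²+ln²(OS)) = 0.354.
From t_p = π/ω_d, ω_d = π/0.0967 = 32.5 rad/s, so ω_n = ω_d/√(1−ζ²) = 34.7 rad/s.

ω_n ≈ 34.7 rad/s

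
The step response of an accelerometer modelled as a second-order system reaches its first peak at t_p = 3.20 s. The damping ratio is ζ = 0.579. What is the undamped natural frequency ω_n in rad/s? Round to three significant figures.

Peak time t_p = π/ω_d, so ω_d = π/t_p = π/3.20 = 0.982 rad/s.
ω_n = ω_d/√(1−ζ²) = 0.982/√0.665 = 1.20 rad/s.

ω_n ≈ 1.20 rad/s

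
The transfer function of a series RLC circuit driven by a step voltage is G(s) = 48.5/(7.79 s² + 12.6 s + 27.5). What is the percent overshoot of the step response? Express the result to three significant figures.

%OS ≈ 22.4%

Dividing through by 7.79: denominator becomes s² + 1.617 s + 3.530.
So ω_n = √3.530 = 1.88 rad/s and ζ = 1.617/(2·1.88) = 0.430.
Overshoot: exp(−π·0.430/√(1−0.430²)) = 0.224, i.e. 22.4%.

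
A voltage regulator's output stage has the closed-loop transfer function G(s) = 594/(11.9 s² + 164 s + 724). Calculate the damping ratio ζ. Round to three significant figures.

ζ ≈ 0.883

Dividing through by 11.9: denominator becomes s² + 13.78 s + 60.84.
So ω_n = √60.84 = 7.80 rad/s and ζ = 13.78/(2·7.80) = 0.883.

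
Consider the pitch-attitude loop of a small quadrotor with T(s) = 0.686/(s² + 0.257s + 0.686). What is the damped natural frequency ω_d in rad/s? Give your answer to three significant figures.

ω_d ≈ 0.818 rad/s

Matching coefficients with s² + 2ζω_n s + ω_n² gives ω_n² = 0.686 ⇒ ω_n = 0.828 rad/s, and ζ = 0.257/(2ω_n) = 0.155.
The damped frequency ω_d = ω_n√(1−ζ²) = 0.818 rad/s.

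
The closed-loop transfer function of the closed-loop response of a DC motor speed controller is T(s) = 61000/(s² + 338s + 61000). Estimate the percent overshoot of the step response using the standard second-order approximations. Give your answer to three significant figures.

%OS ≈ 5.25%

ω_n = √61000 = 247 rad/s; ζ = 338/(2·247) = 0.684.
Overshoot: exp(−π·0.684/√(1−0.684²)) = 0.0525, i.e. 5.25%.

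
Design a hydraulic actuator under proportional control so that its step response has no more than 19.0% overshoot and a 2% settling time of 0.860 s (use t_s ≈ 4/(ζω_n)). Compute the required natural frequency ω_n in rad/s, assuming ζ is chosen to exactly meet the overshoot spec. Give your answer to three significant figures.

Inverting the overshoot relation: ζ = |ln 0.190|/√(π² + ln²0.190) = 0.467.
Then ω_n = 4/(ζ t_s) = 4/(0.467 × 0.860) = 9.95 rad/s.

ω_n ≈ 9.95 rad/s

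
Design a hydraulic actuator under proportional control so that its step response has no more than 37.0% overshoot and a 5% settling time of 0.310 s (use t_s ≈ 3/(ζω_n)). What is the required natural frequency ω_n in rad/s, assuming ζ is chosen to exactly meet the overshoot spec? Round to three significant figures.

From %OS = 100·exp(−πζ/√(1−ζ²)), invert to get ζ = −ln(OS)/√(π² + ln²(OS)) with OS = 0.370.
−ln 0.370 = 0.9943, so ζ = 0.9943/√(π² + 0.9885) = 0.302.
Then ω_n = 3/(ζ t_s) = 3/(0.302 × 0.310) = 32.1 rad/s.

ω_n ≈ 32.1 rad/s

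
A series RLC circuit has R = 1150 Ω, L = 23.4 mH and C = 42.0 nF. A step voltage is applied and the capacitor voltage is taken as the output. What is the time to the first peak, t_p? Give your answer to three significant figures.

t_p ≈ 0.000154 s

For a series RLC circuit (capacitor voltage as output), ω_n = 1/√(LC) = 1/√(23.4 mH · 42.0 nF) = 31900 rad/s.
ζ = (R/2)·√(C/L) = (1150/2)·√(42.0 nF/23.4 mH) = 0.770.
ω_d = 31900·√(1 − 0.770²) = 20300 rad/s. t_p = π/ω_d = 0.000154 s.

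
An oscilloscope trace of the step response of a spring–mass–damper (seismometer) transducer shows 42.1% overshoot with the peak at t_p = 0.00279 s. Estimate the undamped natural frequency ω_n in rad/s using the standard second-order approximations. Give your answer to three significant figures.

ω_n ≈ 1170 rad/s

The overshoot fixes ζ = −ln(OS)/√(π²+ln²(OS)) = 0.265.
From t_p = π/ω_d, ω_d = π/0.00279 = 1130 rad/s, so ω_n = ω_d/√(1−ζ²) = 1170 rad/s.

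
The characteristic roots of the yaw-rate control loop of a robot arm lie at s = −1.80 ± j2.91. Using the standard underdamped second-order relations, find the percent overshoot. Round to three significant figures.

|pole| = ω_n = √(1.80² + 2.91²) = 3.42 rad/s; ζ = cos θ = σ/ω_n = 0.526.
%OS = 100 e^{−πζ/√(1−ζ²)} with ζ = 0.526 gives 14.3%.

%OS ≈ 14.3%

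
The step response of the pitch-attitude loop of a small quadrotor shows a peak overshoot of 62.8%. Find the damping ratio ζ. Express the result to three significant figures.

Inverting the overshoot relation: ζ = |ln 0.628|/√(π² + ln²0.628) = 0.146.

ζ ≈ 0.146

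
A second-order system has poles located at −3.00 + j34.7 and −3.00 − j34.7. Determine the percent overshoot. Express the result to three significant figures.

%OS ≈ 76.2%

With σ = 3.00, ω_d = 34.7: ω_n = √(σ²+ω_d²) = 34.8 rad/s, ζ = σ/ω_n = 0.0861.
Overshoot: exp(−π·0.0861/√(1−0.0861²)) = 0.762, i.e. 76.2%.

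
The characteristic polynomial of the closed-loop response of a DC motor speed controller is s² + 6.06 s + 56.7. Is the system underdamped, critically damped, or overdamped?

underdamped

a² − 4b = 6.06² − 4·56.7 < 0 (complex roots); the system is underdamped.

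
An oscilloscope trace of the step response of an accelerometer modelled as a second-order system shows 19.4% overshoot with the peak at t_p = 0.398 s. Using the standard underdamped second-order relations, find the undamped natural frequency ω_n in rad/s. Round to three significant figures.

ζ from %OS: ζ = |ln 0.194|/√(π²+ln²0.194) = 0.463.
From t_p = π/ω_d, ω_d = π/0.398 = 7.89 rad/s, so ω_n = ω_d/√(1−ζ²) = 8.90 rad/s.

ω_n ≈ 8.90 rad/s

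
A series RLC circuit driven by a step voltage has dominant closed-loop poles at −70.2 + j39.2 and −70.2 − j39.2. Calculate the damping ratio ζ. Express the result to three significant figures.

ζ ≈ 0.873

|pole| = ω_n = √(70.2² + 39.2²) = 80.4 rad/s; ζ = cos θ = σ/ω_n = 0.873.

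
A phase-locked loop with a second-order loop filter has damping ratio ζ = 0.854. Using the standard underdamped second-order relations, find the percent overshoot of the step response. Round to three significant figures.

%OS ≈ 0.576%

For an underdamped second-order system, %OS = 100·exp(−πζ/√(1−ζ²)).
πζ/√(1−ζ²) = π·0.854/√(1−0.729) = 5.157, so %OS = 100·e^(−5.157) = 0.576%.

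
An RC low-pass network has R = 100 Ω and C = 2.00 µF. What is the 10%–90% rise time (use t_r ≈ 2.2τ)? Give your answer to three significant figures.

τ = RC = 100 × 2.00 µF = 0.000200 s.
t_r ≈ 2.2τ = 0.000440 s.

t_r ≈ 0.000440 s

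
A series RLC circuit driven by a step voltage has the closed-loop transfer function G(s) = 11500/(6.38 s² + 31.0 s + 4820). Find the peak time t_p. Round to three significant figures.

Dividing through by 6.38: denominator becomes s² + 4.859 s + 755.5.
So ω_n = √755.5 = 27.5 rad/s and ζ = 4.859/(2·27.5) = 0.0884.
ω_d = 27.5·√(1 − 0.0884²) = 27.4 rad/s. t_p = π/ω_d = 0.115 s.

t_p ≈ 0.115 s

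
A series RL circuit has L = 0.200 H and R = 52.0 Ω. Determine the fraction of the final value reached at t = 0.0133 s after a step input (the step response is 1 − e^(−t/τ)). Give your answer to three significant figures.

τ = L/R = 0.200/52.0 = 0.00385 s.
y(t)/y_∞ = 1 − e^(−t/τ) = 1 − e^(−0.0133/0.00385) = 1 − e^(−3.46) = 0.969.

y/y_∞ ≈ 0.969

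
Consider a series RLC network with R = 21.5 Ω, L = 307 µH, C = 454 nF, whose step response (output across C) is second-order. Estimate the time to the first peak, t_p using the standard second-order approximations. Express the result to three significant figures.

t_p ≈ 0.0000407 s

For a series RLC circuit (capacitor voltage as output), ω_n = 1/√(LC) = 1/√(307 µH · 454 nF) = 84700 rad/s.
ζ = (R/2)·√(C/L) = (21.5/2)·√(454 nF/307 µH) = 0.413.
The damped frequency ω_d = ω_n√(1−ζ²) = 77100 rad/s. t_p = π/ω_d = 0.0000407 s.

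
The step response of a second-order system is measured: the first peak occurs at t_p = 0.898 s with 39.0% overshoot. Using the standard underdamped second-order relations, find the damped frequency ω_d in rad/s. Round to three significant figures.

ω_d ≈ 3.50 rad/s

t_p = π/ω_d, so ω_d = π/0.898 = 3.50 rad/s.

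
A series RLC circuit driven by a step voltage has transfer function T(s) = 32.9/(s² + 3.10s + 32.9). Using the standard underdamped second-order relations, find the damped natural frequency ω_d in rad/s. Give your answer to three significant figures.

ω_d ≈ 5.52 rad/s

Matching coefficients with s² + 2ζω_n s + ω_n² gives ω_n² = 32.9 ⇒ ω_n = 5.74 rad/s, and ζ = 3.10/(2ω_n) = 0.270.
ω_d = ω_n√(1−ζ²) = 5.52 rad/s.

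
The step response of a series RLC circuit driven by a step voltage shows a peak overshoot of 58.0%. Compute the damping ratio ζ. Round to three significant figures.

ζ ≈ 0.171

ζ = −ln(OS)/√(π² + (ln OS)²). With OS = 0.580, ln OS = −0.5447 and ζ = 0.5447/3.188 = 0.171.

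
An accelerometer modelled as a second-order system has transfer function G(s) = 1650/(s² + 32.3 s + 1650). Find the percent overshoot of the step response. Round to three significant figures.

%OS ≈ 25.6%

Matching coefficients with s² + 2ζω_n s + ω_n² gives ω_n² = 1650 ⇒ ω_n = 40.6 rad/s, and ζ = 32.3/(2ω_n) = 0.398.
%OS = 100·exp(−πζ/√(1−ζ²)) = 25.6%.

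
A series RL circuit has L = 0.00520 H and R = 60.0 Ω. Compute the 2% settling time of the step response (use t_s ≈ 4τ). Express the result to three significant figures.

τ = L/R = 0.00520/60.0 = 0.0000867 s.
t_s ≈ 4τ = 0.000347 s.

t_s ≈ 0.000347 s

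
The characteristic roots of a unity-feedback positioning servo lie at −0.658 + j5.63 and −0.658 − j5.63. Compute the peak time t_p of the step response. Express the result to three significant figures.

t_p ≈ 0.558 s

t_p = π/ω_d with ω_d = 5.63 (the imaginary part), so t_p = 0.558 s.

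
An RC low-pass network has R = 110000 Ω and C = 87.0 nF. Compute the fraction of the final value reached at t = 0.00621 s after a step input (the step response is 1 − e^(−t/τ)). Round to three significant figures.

y/y_∞ ≈ 0.477

τ = RC = 110000 × 87.0 nF = 0.00957 s.
y(t)/y_∞ = 1 − e^(−t/τ) = 1 − e^(−0.00621/0.00957) = 1 − e^(−0.649) = 0.477.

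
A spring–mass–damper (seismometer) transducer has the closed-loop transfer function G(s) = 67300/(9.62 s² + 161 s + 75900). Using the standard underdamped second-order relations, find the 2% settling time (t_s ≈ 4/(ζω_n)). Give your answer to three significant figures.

Dividing through by 9.62: denominator becomes s² + 16.74 s + 7890.
So ω_n = √7890 = 88.8 rad/s and ζ = 16.74/(2·88.8) = 0.0942.
t_s ≈ 4/(ζω_n) = 0.478 s.

t_s ≈ 0.478 s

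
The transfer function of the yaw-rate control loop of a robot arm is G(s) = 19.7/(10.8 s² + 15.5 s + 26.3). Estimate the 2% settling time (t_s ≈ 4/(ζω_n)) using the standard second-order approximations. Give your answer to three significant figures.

t_s ≈ 5.57 s

Dividing through by 10.8: denominator becomes s² + 1.435 s + 2.435.
So ω_n = √2.435 = 1.56 rad/s and ζ = 1.435/(2·1.56) = 0.460.
t_s ≈ 4/(ζω_n) = 5.57 s.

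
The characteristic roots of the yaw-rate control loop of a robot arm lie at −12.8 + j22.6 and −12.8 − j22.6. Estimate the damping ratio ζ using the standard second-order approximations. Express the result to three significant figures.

ζ ≈ 0.493

|pole| = ω_n = √(12.8² + 22.6²) = 26.0 rad/s; ζ = cos θ = σ/ω_n = 0.493.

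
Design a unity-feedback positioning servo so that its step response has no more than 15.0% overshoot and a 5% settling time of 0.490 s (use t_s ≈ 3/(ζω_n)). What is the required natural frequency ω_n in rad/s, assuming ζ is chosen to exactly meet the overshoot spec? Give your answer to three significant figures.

From %OS = 100·exp(−πζ/√(1−ζ²)), invert to get ζ = −ln(OS)/√(π² + ln²(OS)) with OS = 0.150.
−ln 0.150 = 1.897, so ζ = 1.897/√(π² + 3.599) = 0.517.
From t_s ≈ 3/(ζω_n): ω_n = 3/(ζ·t_s) = 3/(0.517·0.490) = 11.8 rad/s.

ω_n ≈ 11.8 rad/s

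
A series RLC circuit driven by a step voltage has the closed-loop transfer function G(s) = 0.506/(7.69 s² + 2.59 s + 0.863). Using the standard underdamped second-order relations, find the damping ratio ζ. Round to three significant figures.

ζ ≈ 0.503

Dividing through by 7.69: denominator becomes s² + 0.3368 s + 0.1122.
So ω_n = √0.1122 = 0.335 rad/s and ζ = 0.3368/(2·0.335) = 0.503.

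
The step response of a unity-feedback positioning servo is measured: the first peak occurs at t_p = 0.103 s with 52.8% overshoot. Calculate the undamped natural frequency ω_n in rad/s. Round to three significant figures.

The overshoot fixes ζ = −ln(OS)/√(π²+ln²(OS)) = 0.199.
From t_p = π/ω_d, ω_d = π/0.103 = 30.5 rad/s, so ω_n = ω_d/√(1−ζ²) = 31.1 rad/s.

ω_n ≈ 31.1 rad/s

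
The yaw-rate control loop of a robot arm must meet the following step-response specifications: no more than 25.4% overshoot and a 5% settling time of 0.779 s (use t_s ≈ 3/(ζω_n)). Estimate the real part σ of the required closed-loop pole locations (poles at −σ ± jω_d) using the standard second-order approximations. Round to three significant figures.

The settling-time spec alone fixes σ = ζω_n = 3/t_s = 3/0.779 = 3.85.
(Overshoot then fixes ζ = 0.400 and hence ω_d = σ·√(1−ζ²)/ζ = 8.83 rad/s.)

σ ≈ 3.85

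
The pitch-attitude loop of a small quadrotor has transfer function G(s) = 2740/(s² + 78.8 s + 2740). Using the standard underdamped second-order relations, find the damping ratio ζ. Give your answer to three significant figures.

ζ ≈ 0.753

ω_n = √2740 = 52.3 rad/s; ζ = 78.8/(2·52.3) = 0.753.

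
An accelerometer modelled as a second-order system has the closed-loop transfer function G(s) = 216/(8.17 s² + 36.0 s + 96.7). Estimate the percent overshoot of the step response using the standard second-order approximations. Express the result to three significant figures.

Dividing through by 8.17: denominator becomes s² + 4.406 s + 11.84.
So ω_n = √11.84 = 3.44 rad/s and ζ = 4.406/(2·3.44) = 0.640.
%OS = 100·exp(−πζ/√(1−ζ²)) = 7.28%.

%OS ≈ 7.28%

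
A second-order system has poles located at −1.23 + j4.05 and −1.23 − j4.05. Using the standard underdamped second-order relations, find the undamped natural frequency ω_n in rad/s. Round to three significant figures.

ω_n ≈ 4.23 rad/s

With σ = 1.23, ω_d = 4.05: ω_n = √(σ²+ω_d²) = 4.23 rad/s, ζ = σ/ω_n = 0.291.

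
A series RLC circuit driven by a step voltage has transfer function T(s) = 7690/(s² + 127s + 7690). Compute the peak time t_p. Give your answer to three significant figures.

ω_n = √7690 = 87.7 rad/s; ζ = 127/(2·87.7) = 0.724.
The damped frequency ω_d = ω_n√(1−ζ²) = 60.5 rad/s. Then t_p = π/ω_d = 0.0519 s.

t_p ≈ 0.0519 s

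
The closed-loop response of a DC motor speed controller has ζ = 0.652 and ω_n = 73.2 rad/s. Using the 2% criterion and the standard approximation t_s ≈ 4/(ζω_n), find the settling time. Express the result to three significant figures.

t_s ≈ 0.0838 s

t_s ≈ 4/(ζω_n) = 4/(0.652 × 73.2) = 0.0838 s.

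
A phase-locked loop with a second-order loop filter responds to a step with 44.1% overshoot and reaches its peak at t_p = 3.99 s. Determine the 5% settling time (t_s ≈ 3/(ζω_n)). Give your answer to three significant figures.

From the overshoot, ζ = −ln(OS)/√(π²+ln²(OS)) = 0.252.
t_p = π/ω_d ⇒ ω_d = 0.787 rad/s; then ω_n = ω_d/√(1−ζ²) = 0.814 rad/s.
t_s ≈ 3/(ζω_n) = 3/(0.252·0.814) = 14.6 s.

t_s ≈ 14.6 s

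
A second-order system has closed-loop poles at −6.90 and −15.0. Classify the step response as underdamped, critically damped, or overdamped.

overdamped

Since the poles are distinct, negative and real, the response is overdamped.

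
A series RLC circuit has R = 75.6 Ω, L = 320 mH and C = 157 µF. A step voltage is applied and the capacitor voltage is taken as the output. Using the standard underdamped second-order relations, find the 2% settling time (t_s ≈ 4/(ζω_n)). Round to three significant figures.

For a series RLC circuit (capacitor voltage as output), ω_n = 1/√(LC) = 1/√(320 mH · 157 µF) = 141 rad/s.
ζ = (R/2)·√(C/L) = (75.6/2)·√(157 µF/320 mH) = 0.837.
t_s ≈ 4/(ζω_n) = 0.0339 s.

t_s ≈ 0.0339 s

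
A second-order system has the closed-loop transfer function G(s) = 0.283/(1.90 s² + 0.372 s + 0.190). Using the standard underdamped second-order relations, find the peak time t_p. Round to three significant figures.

t_p ≈ 10.4 s

Dividing through by 1.90: denominator becomes s² + 0.1958 s + 0.1000.
So ω_n = √0.1000 = 0.316 rad/s and ζ = 0.1958/(2·0.316) = 0.310.
The damped frequency ω_d = ω_n√(1−ζ²) = 0.301 rad/s. t_p = π/ω_d = 10.4 s.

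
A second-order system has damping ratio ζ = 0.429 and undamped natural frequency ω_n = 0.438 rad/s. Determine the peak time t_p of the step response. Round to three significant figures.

t_p ≈ 7.94 s

The damped frequency is ω_d = ω_n√(1−ζ²) = 0.438·√(1−0.184) = 0.396 rad/s.
Peak time t_p = π/ω_d = π/0.396 = 7.94 s.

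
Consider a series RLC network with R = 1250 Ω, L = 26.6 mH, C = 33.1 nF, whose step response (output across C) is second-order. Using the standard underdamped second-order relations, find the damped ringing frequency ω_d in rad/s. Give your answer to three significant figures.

For a series RLC circuit (capacitor voltage as output), ω_n = 1/√(LC) = 1/√(26.6 mH · 33.1 nF) = 33700 rad/s.
ζ = (R/2)·√(C/L) = (1250/2)·√(33.1 nF/26.6 mH) = 0.697.
ω_d = ω_n√(1−ζ²) = 24200 rad/s.

ω_d ≈ 24200 rad/s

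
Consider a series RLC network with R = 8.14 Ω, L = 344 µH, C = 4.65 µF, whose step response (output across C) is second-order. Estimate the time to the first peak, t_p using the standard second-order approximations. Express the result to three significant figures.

For a series RLC circuit (capacitor voltage as output), ω_n = 1/√(LC) = 1/√(344 µH · 4.65 µF) = 25000 rad/s.
ζ = (R/2)·√(C/L) = (8.14/2)·√(4.65 µF/344 µH) = 0.473.
ω_d = 25000·√(1 − 0.473²) = 22000 rad/s. t_p = π/ω_d = 0.000143 s.

t_p ≈ 0.000143 s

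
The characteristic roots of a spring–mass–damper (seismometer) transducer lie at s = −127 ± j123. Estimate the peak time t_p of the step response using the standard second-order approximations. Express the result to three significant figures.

t_p = π/ω_d with ω_d = 123 (the imaginary part), so t_p = 0.0255 s.

t_p ≈ 0.0255 s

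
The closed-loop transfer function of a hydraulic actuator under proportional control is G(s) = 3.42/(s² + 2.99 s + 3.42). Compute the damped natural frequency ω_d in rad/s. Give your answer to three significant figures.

ω_d ≈ 1.09 rad/s

Comparing the denominator to s² + 2ζω_n s + ω_n²: ω_n = √3.42 = 1.85 rad/s, and 2ζω_n = 2.99 so ζ = 2.99/(2·1.85) = 0.808.
The damped frequency ω_d = ω_n√(1−ζ²) = 1.09 rad/s.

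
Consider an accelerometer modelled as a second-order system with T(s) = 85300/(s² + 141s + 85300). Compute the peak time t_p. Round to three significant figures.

t_p ≈ 0.0111 s

Matching coefficients with s² + 2ζω_n s + ω_n² gives ω_n² = 85300 ⇒ ω_n = 292 rad/s, and ζ = 141/(2ω_n) = 0.241.
ω_d = ω_n√(1−ζ²) = 283 rad/s. Then t_p = π/ω_d = 0.0111 s.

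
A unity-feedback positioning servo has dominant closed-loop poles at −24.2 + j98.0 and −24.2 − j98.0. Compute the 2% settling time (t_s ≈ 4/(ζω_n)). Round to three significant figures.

For poles at −σ ± jω_d, ζω_n = σ = 24.2, so t_s ≈ 4/σ = 0.165 s.

t_s ≈ 0.165 s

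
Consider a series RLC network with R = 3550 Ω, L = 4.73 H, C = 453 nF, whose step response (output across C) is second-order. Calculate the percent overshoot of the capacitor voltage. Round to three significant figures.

For a series RLC circuit (capacitor voltage as output), ω_n = 1/√(LC) = 1/√(4.73 H · 453 nF) = 683 rad/s.
ζ = (R/2)·√(C/L) = (3550/2)·√(453 nF/4.73 H) = 0.549.
%OS = 100 e^{−πζ/√(1−ζ²)} with ζ = 0.549 gives 12.7%.

%OS ≈ 12.7%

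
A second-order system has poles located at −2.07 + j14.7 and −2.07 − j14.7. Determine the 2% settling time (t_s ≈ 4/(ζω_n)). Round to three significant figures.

t_s ≈ 1.93 s

For poles at −σ ± jω_d, ζω_n = σ = 2.07, so t_s ≈ 4/σ = 1.93 s.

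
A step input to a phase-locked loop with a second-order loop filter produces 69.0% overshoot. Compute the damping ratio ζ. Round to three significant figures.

ζ = −ln(OS)/√(π² + (ln OS)²). With OS = 0.690, ln OS = −0.3711 and ζ = 0.3711/3.163 = 0.117.

ζ ≈ 0.117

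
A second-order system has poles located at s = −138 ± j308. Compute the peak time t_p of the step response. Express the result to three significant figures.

t_p = π/ω_d with ω_d = 308 (the imaginary part), so t_p = 0.0102 s.

t_p ≈ 0.0102 s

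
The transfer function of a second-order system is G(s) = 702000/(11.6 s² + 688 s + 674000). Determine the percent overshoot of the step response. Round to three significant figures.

Dividing through by 11.6: denominator becomes s² + 59.31 s + 58100.
So ω_n = √58100 = 241 rad/s and ζ = 59.31/(2·241) = 0.123.
%OS = 100 e^{−πζ/√(1−ζ²)} with ζ = 0.123 gives 67.7%.

%OS ≈ 67.7%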